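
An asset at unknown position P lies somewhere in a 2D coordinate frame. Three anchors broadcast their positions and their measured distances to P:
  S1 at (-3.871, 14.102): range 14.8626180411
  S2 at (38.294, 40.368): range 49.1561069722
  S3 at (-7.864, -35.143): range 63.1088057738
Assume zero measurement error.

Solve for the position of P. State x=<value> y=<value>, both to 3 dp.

eq1: (x + 3.871)² + (y − 14.102)² = 14.8626180411²
eq2: (x − 38.294)² + (y − 40.368)² = 49.1561069722²
eq3: (x + 7.864)² + (y + 35.143)² = 63.1088057738²
eq2−eq1, eq2−eq3 (x²,y² cancel):
  -84.330·x − 52.532·y = -686.729377
  -92.316·x − 151.022·y = -3365.531429
det = -84.330·-151.022 − -52.532·-92.316 = 7886.141148
x = (-686.729377·-151.022 − -52.532·-3365.531429) / 7886.141148 = -9.267759
y = (-84.330·-3365.531429 − -686.729377·-92.316) / 7886.141148 = 27.950192

x=-9.268 y=27.950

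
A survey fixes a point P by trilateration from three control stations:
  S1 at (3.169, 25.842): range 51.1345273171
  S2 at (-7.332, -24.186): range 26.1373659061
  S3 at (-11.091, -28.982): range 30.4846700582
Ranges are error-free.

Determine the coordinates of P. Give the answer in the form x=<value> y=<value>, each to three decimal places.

x=18.771 y=-22.854

eq1: (x − 3.169)² + (y − 25.842)² = 51.1345273171²
eq2: (x + 7.332)² + (y + 24.186)² = 26.1373659061²
eq3: (x + 11.091)² + (y + 28.982)² = 30.4846700582²
eq3−eq1, eq3−eq2 (x²,y² cancel):
  28.520·x + 109.648·y = -1970.539855
  7.518·x + 9.592·y = -78.092573
det = 28.520·9.592 − 109.648·7.518 = -550.769824
x = (-1970.539855·9.592 − 109.648·-78.092573) / -550.769824 = 18.771406
y = (28.520·-78.092573 − -1970.539855·7.518) / -550.769824 = -22.854045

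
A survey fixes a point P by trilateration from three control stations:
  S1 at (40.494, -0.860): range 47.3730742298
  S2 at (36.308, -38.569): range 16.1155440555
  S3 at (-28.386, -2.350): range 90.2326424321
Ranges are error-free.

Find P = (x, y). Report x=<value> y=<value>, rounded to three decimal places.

x=49.854 y=-47.299

eq1: (x − 40.494)² + (y + 0.860)² = 47.3730742298²
eq2: (x − 36.308)² + (y + 38.569)² = 16.1155440555²
eq3: (x + 28.386)² + (y + 2.350)² = 90.2326424321²
eq3−eq2, eq3−eq1 (x²,y² cancel):
  129.388·x − 72.438·y = 9876.770129
  137.760·x + 2.980·y = 6726.937738
det = 129.388·2.980 − -72.438·137.760 = 10364.635120
x = (9876.770129·2.980 − -72.438·6726.937738) / 10364.635120 = 49.854017
y = (129.388·6726.937738 − 9876.770129·137.760) / 10364.635120 = -47.299189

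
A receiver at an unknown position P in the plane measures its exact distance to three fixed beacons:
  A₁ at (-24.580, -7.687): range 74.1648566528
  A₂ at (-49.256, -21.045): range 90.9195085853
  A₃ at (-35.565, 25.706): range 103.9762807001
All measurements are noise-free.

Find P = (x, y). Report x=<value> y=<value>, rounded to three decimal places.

eq1: (x + 24.580)² + (y + 7.687)² = 74.1648566528²
eq2: (x + 49.256)² + (y + 21.045)² = 90.9195085853²
eq3: (x + 35.565)² + (y − 25.706)² = 103.9762807001²
eq1−eq2, eq1−eq3 (x²,y² cancel):
  -49.352·x − 26.716·y = -560.151887
  -21.970·x + 66.786·y = -4048.239694
det = -49.352·66.786 − -26.716·-21.970 = -3882.973192
x = (-560.151887·66.786 − -26.716·-4048.239694) / -3882.973192 = 37.487530
y = (-49.352·-4048.239694 − -560.151887·-21.970) / -3882.973192 = -48.283153

x=37.488 y=-48.283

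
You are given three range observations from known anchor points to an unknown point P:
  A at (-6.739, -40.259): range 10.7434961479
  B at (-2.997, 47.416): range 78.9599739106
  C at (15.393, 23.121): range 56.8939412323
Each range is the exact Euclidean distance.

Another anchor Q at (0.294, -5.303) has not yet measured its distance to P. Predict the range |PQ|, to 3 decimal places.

eq1: (x + 6.739)² + (y + 40.259)² = 10.7434961479²
eq2: (x + 2.997)² + (y − 47.416)² = 78.9599739106²
eq3: (x − 15.393)² + (y − 23.121)² = 56.8939412323²
eq2−eq1, eq2−eq3 (x²,y² cancel):
  -7.484·x − 175.350·y = 5528.196907
  36.780·x − 48.590·y = 1512.022956
det = -7.484·-48.590 − -175.350·36.780 = 6813.020560
x = (5528.196907·-48.590 − -175.350·1512.022956) / 6813.020560 = -0.511060
y = (-7.484·1512.022956 − 5528.196907·36.780) / 6813.020560 = -31.504831
|P − Q| = √((-0.511060 − 0.294)² + (-31.504831 − -5.303)²) = 26.214196

26.214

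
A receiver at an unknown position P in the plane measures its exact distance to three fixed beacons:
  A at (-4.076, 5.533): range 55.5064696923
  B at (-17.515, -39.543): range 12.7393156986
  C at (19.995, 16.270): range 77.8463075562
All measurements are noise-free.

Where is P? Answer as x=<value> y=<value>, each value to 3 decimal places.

x=-29.523 y=-43.797

eq1: (x + 4.076)² + (y − 5.533)² = 55.5064696923²
eq2: (x + 17.515)² + (y + 39.543)² = 12.7393156986²
eq3: (x − 19.995)² + (y − 16.270)² = 77.8463075562²
eq1−eq3, eq1−eq2 (x²,y² cancel):
  48.142·x + 21.474·y = -2361.794362
  -26.878·x − 90.152·y = 4741.874222
det = 48.142·-90.152 − 21.474·-26.878 = -3762.919412
x = (-2361.794362·-90.152 − 21.474·4741.874222) / -3762.919412 = -29.523215
y = (48.142·4741.874222 − -2361.794362·-26.878) / -3762.919412 = -43.796580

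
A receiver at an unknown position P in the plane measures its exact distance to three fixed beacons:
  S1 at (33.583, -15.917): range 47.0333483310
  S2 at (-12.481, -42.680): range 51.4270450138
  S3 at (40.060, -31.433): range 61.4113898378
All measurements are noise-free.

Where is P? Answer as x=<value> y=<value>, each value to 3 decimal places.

eq1: (x − 33.583)² + (y + 15.917)² = 47.0333483310²
eq2: (x + 12.481)² + (y + 42.680)² = 51.4270450138²
eq3: (x − 40.060)² + (y + 31.433)² = 61.4113898378²
eq3−eq1, eq3−eq2 (x²,y² cancel):
  -12.954·x + 31.032·y = 347.554636
  -105.082·x − 22.494·y = 511.138515
det = -12.954·-22.494 − 31.032·-105.082 = 3552.291900
x = (347.554636·-22.494 − 31.032·511.138515) / 3552.291900 = -6.665991
y = (-12.954·511.138515 − 347.554636·-105.082) / 3552.291900 = 8.417227

x=-6.666 y=8.417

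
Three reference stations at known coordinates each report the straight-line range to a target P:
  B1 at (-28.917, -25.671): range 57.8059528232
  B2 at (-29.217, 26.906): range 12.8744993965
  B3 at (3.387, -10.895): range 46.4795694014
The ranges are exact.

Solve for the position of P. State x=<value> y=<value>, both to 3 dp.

x=-16.974 y=30.888

eq1: (x + 28.917)² + (y + 25.671)² = 57.8059528232²
eq2: (x + 29.217)² + (y − 26.906)² = 12.8744993965²
eq3: (x − 3.387)² + (y + 10.895)² = 46.4795694014²
eq2−eq1, eq2−eq3 (x²,y² cancel):
  0.600·x − 105.154·y = -3258.148242
  65.208·x − 75.602·y = -3441.990768
det = 0.600·-75.602 − -105.154·65.208 = 6811.520832
x = (-3258.148242·-75.602 − -105.154·-3441.990768) / 6811.520832 = -16.973680
y = (0.600·-3441.990768 − -3258.148242·65.208) / 6811.520832 = 30.887689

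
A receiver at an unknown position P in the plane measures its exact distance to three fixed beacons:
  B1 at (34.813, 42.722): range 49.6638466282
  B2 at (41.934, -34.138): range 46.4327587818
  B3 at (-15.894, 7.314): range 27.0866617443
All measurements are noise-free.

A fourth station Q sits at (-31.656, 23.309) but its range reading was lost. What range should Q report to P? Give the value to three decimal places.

eq1: (x − 34.813)² + (y − 42.722)² = 49.6638466282²
eq2: (x − 41.934)² + (y + 34.138)² = 46.4327587818²
eq3: (x + 15.894)² + (y − 7.314)² = 27.0866617443²
eq3−eq1, eq3−eq2 (x²,y² cancel):
  101.414·x + 70.816·y = 998.190004
  115.656·x − 82.904·y = 1195.435724
det = 101.414·-82.904 − 70.816·115.656 = -16597.921552
x = (998.190004·-82.904 − 70.816·1195.435724) / -16597.921552 = 10.086198
y = (101.414·1195.435724 − 998.190004·115.656) / -16597.921552 = -0.348674
|P − Q| = √((10.086198 − -31.656)² + (-0.348674 − 23.309)²) = 47.980169

47.980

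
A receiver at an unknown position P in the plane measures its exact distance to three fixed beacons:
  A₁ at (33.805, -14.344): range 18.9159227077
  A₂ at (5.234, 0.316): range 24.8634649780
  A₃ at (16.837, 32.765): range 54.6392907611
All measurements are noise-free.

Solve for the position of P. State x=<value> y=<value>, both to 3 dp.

x=16.452 y=-21.873

eq1: (x − 33.805)² + (y + 14.344)² = 18.9159227077²
eq2: (x − 5.234)² + (y − 0.316)² = 24.8634649780²
eq3: (x − 16.837)² + (y − 32.765)² = 54.6392907611²
eq1−eq2, eq1−eq3 (x²,y² cancel):
  -57.142·x + 29.320·y = -1581.413508
  -33.936·x + 94.218·y = -2619.138530
det = -57.142·94.218 − 29.320·-33.936 = -4388.801436
x = (-1581.413508·94.218 − 29.320·-2619.138530) / -4388.801436 = 16.451981
y = (-57.142·-2619.138530 − -1581.413508·-33.936) / -4388.801436 = -21.872934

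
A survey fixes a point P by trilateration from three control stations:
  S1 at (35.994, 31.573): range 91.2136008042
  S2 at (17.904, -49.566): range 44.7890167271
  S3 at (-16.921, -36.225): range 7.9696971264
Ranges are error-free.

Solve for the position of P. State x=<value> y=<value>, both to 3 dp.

eq1: (x − 35.994)² + (y − 31.573)² = 91.2136008042²
eq2: (x − 17.904)² + (y + 49.566)² = 44.7890167271²
eq3: (x + 16.921)² + (y + 36.225)² = 7.9696971264²
eq1−eq2, eq1−eq3 (x²,y² cancel):
  -36.180·x − 162.278·y = 6798.784159
  -105.830·x − 135.596·y = 7562.553400
det = -36.180·-135.596 − -162.278·-105.830 = -12268.017460
x = (6798.784159·-135.596 − -162.278·7562.553400) / -12268.017460 = -24.889768
y = (-36.180·7562.553400 − 6798.784159·-105.830) / -12268.017460 = -36.346716

x=-24.890 y=-36.347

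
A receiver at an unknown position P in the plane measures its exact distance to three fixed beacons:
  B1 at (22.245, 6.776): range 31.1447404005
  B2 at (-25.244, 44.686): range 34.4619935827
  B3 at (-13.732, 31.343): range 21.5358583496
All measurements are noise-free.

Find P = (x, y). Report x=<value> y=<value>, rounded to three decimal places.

eq1: (x − 22.245)² + (y − 6.776)² = 31.1447404005²
eq2: (x + 25.244)² + (y − 44.686)² = 34.4619935827²
eq3: (x + 13.732)² + (y − 31.343)² = 21.5358583496²
eq2−eq3, eq2−eq1 (x²,y² cancel):
  23.024·x − 26.686·y = -739.310852
  94.978·x − 75.820·y = -1875.709784
det = 23.024·-75.820 − -26.686·94.978 = 788.903228
x = (-739.310852·-75.820 − -26.686·-1875.709784) / 788.903228 = 7.604681
y = (23.024·-1875.709784 − -739.310852·94.978) / 788.903228 = 34.265196

x=7.605 y=34.265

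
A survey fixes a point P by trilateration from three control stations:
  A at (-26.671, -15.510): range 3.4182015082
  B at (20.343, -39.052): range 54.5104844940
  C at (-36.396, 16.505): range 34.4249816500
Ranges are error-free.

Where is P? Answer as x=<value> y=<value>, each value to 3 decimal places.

x=-29.616 y=-17.246

eq1: (x + 26.671)² + (y + 15.510)² = 3.4182015082²
eq2: (x − 20.343)² + (y + 39.052)² = 54.5104844940²
eq3: (x + 36.396)² + (y − 16.505)² = 34.4249816500²
eq2−eq1, eq2−eq3 (x²,y² cancel):
  -94.028·x + 47.084·y = 1972.714806
  -113.478·x + 111.114·y = 1444.501046
det = -94.028·111.114 − 47.084·-113.478 = -5104.829040
x = (1972.714806·111.114 − 47.084·1444.501046) / -5104.829040 = -29.615751
y = (-94.028·1444.501046 − 1972.714806·-113.478) / -5104.829040 = -17.245668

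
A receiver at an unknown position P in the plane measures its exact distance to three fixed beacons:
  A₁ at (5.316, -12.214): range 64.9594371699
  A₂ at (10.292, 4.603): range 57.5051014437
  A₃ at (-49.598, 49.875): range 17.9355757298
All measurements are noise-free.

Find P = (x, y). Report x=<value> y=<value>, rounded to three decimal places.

x=-37.412 y=36.715

eq1: (x − 5.316)² + (y + 12.214)² = 64.9594371699²
eq2: (x − 10.292)² + (y − 4.603)² = 57.5051014437²
eq3: (x + 49.598)² + (y − 49.875)² = 17.9355757298²
eq2−eq3, eq2−eq1 (x²,y² cancel):
  -119.780·x + 90.544·y = 7805.516171
  -9.952·x − 33.634·y = -862.563006
det = -119.780·-33.634 − 90.544·-9.952 = 4929.774408
x = (7805.516171·-33.634 − 90.544·-862.563006) / 4929.774408 = -37.411616
y = (-119.780·-862.563006 − 7805.516171·-9.952) / 4929.774408 = 36.715330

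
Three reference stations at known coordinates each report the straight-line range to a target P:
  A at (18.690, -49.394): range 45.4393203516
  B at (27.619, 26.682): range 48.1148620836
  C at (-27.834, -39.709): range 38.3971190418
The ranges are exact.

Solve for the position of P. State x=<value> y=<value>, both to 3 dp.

x=-3.693 y=-9.850

eq1: (x − 18.690)² + (y + 49.394)² = 45.4393203516²
eq2: (x − 27.619)² + (y − 26.682)² = 48.1148620836²
eq3: (x + 27.834)² + (y + 39.709)² = 38.3971190418²
eq1−eq3, eq1−eq2 (x²,y² cancel):
  -93.048·x + 19.370·y = 152.845984
  17.858·x + 152.152·y = -1564.653170
det = -93.048·152.152 − 19.370·17.858 = -14503.348756
x = (152.845984·152.152 − 19.370·-1564.653170) / -14503.348756 = -3.693158
y = (-93.048·-1564.653170 − 152.845984·17.858) / -14503.348756 = -9.850023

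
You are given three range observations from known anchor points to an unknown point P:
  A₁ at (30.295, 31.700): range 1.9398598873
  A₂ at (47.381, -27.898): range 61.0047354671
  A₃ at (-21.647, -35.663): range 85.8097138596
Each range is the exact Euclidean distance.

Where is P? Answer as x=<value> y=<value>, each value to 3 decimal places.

eq1: (x − 30.295)² + (y − 31.700)² = 1.9398598873²
eq2: (x − 47.381)² + (y + 27.898)² = 61.0047354671²
eq3: (x + 21.647)² + (y + 35.663)² = 85.8097138596²
eq3−eq2, eq3−eq1 (x²,y² cancel):
  138.056·x + 15.530·y = 4924.544630
  103.884·x + 134.726·y = 7541.778783
det = 138.056·134.726 − 15.530·103.884 = 16986.414136
x = (4924.544630·134.726 − 15.530·7541.778783) / 16986.414136 = 32.163373
y = (138.056·7541.778783 − 4924.544630·103.884) / 16986.414136 = 31.178235

x=32.163 y=31.178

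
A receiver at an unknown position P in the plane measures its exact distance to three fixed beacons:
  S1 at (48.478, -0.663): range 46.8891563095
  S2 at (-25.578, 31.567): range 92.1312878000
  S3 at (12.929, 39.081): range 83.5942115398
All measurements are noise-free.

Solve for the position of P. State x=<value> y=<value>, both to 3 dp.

x=28.450 y=-43.060

eq1: (x − 48.478)² + (y + 0.663)² = 46.8891563095²
eq2: (x + 25.578)² + (y − 31.567)² = 92.1312878000²
eq3: (x − 12.929)² + (y − 39.081)² = 83.5942115398²
eq2−eq1, eq2−eq3 (x²,y² cancel):
  148.112·x − 64.460·y = 6989.427692
  77.014·x + 15.028·y = 1543.956018
det = 148.112·15.028 − -64.460·77.014 = 7190.149576
x = (6989.427692·15.028 − -64.460·1543.956018) / 7190.149576 = 28.450107
y = (148.112·1543.956018 − 6989.427692·77.014) / 7190.149576 = -43.059656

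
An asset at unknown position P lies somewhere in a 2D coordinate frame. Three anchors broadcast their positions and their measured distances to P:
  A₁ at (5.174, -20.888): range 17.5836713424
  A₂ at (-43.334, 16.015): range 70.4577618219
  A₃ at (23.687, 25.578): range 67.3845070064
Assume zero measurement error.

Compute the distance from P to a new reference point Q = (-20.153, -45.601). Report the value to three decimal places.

eq1: (x − 5.174)² + (y + 20.888)² = 17.5836713424²
eq2: (x + 43.334)² + (y − 16.015)² = 70.4577618219²
eq3: (x − 23.687)² + (y − 25.578)² = 67.3845070064²
eq3−eq2, eq3−eq1 (x²,y² cancel):
  -134.042·x − 19.126·y = 495.383312
  -37.026·x − 92.932·y = 3479.257054
det = -134.042·-92.932 − -19.126·-37.026 = 11748.631868
x = (495.383312·-92.932 − -19.126·3479.257054) / 11748.631868 = 1.745506
y = (-134.042·3479.257054 − 495.383312·-37.026) / 11748.631868 = -38.134186
|P − Q| = √((1.745506 − -20.153)² + (-38.134186 − -45.601)²) = 23.136505

23.137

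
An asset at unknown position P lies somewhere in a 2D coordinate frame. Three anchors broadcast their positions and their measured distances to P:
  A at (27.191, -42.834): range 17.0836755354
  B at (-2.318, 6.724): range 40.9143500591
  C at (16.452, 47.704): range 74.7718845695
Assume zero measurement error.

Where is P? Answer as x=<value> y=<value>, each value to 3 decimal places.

x=20.946 y=-26.933

eq1: (x − 27.191)² + (y + 42.834)² = 17.0836755354²
eq2: (x + 2.318)² + (y − 6.724)² = 40.9143500591²
eq3: (x − 16.452)² + (y − 47.704)² = 74.7718845695²
eq3−eq1, eq3−eq2 (x²,y² cancel):
  21.478·x − 181.076·y = 5326.744869
  -37.540·x − 81.960·y = 1421.096061
det = 21.478·-81.960 − -181.076·-37.540 = -8557.929920
x = (5326.744869·-81.960 − -181.076·1421.096061) / -8557.929920 = 20.945909
y = (21.478·1421.096061 − 5326.744869·-37.540) / -8557.929920 = -26.932717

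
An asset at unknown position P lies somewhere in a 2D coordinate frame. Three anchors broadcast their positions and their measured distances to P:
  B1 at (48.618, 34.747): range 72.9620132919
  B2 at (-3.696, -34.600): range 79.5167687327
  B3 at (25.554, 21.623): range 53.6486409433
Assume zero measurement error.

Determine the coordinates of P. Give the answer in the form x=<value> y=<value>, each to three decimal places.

x=-23.953 y=42.293

eq1: (x − 48.618)² + (y − 34.747)² = 72.9620132919²
eq2: (x + 3.696)² + (y + 34.600)² = 79.5167687327²
eq3: (x − 25.554)² + (y − 21.623)² = 53.6486409433²
eq2−eq1, eq2−eq3 (x²,y² cancel):
  104.628·x + 138.694·y = 3359.704643
  58.500·x + 112.446·y = 3354.480464
det = 104.628·112.446 − 138.694·58.500 = 3651.401088
x = (3359.704643·112.446 − 138.694·3354.480464) / 3651.401088 = -23.952714
y = (104.628·3354.480464 − 3359.704643·58.500) / 3651.401088 = 42.293316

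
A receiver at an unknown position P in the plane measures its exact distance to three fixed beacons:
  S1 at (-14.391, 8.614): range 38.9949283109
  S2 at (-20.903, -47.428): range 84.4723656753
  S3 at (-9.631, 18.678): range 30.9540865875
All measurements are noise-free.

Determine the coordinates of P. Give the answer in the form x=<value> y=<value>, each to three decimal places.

x=20.377 y=26.271

eq1: (x + 14.391)² + (y − 8.614)² = 38.9949283109²
eq2: (x + 20.903)² + (y + 47.428)² = 84.4723656753²
eq3: (x + 9.631)² + (y − 18.678)² = 30.9540865875²
eq3−eq1, eq3−eq2 (x²,y² cancel):
  -9.520·x − 20.128·y = -722.770926
  -22.544·x − 132.212·y = -3932.698338
det = -9.520·-132.212 − -20.128·-22.544 = 804.892608
x = (-722.770926·-132.212 − -20.128·-3932.698338) / 804.892608 = 20.377423
y = (-9.520·-3932.698338 − -722.770926·-22.544) / 804.892608 = 26.270760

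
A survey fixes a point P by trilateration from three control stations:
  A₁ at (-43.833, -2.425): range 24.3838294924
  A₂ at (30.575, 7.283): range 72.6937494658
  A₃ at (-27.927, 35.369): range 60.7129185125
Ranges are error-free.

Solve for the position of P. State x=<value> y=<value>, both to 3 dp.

eq1: (x + 43.833)² + (y + 2.425)² = 24.3838294924²
eq2: (x − 30.575)² + (y − 7.283)² = 72.6937494658²
eq3: (x + 27.927)² + (y − 35.369)² = 60.7129185125²
eq1−eq2, eq1−eq3 (x²,y² cancel):
  148.816·x + 19.416·y = -5629.149871
  31.812·x + 75.588·y = -2987.816358
det = 148.816·75.588 − 19.416·31.812 = 10631.042016
x = (-5629.149871·75.588 − 19.416·-2987.816358) / 10631.042016 = -34.567142
y = (148.816·-2987.816358 − -5629.149871·31.812) / 10631.042016 = -24.979712

x=-34.567 y=-24.980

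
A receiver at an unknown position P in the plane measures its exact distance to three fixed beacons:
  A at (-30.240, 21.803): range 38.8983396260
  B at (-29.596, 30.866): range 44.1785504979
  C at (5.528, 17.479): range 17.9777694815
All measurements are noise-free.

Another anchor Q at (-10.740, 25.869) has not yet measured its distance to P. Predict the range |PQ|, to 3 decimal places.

eq1: (x + 30.240)² + (y − 21.803)² = 38.8983396260²
eq2: (x + 29.596)² + (y − 30.866)² = 44.1785504979²
eq3: (x − 5.528)² + (y − 17.479)² = 17.9777694815²
eq2−eq3, eq2−eq1 (x²,y² cancel):
  70.248·x − 26.774·y = 135.985182
  -1.288·x − 18.126·y = -0.141265
det = 70.248·-18.126 − -26.774·-1.288 = -1307.800160
x = (135.985182·-18.126 − -26.774·-0.141265) / -1307.800160 = 1.887635
y = (70.248·-0.141265 − 135.985182·-1.288) / -1307.800160 = -0.126338
|P − Q| = √((1.887635 − -10.740)² + (-0.126338 − 25.869)²) = 28.900083

28.900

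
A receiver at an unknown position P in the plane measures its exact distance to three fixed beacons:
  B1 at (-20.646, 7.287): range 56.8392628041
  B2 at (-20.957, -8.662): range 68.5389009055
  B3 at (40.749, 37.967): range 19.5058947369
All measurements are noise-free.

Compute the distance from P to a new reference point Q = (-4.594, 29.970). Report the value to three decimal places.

eq1: (x + 20.646)² + (y − 7.287)² = 56.8392628041²
eq2: (x + 20.957)² + (y + 8.662)² = 68.5389009055²
eq3: (x − 40.749)² + (y − 37.967)² = 19.5058947369²
eq2−eq1, eq2−eq3 (x²,y² cancel):
  0.622·x + 31.898·y = 1432.010733
  123.412·x + 93.258·y = 6904.849005
det = 0.622·93.258 − 31.898·123.412 = -3878.589500
x = (1432.010733·93.258 − 31.898·6904.849005) / -3878.589500 = 22.354626
y = (0.622·6904.849005 − 1432.010733·123.412) / -3878.589500 = 44.457526
|P − Q| = √((22.354626 − -4.594)² + (44.457526 − 29.970)²) = 30.596026

30.596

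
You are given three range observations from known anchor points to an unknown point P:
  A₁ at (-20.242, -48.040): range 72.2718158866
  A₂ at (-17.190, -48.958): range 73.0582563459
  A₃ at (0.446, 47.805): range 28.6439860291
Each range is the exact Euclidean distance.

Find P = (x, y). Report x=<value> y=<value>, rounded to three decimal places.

x=-15.609 y=24.083

eq1: (x + 20.242)² + (y + 48.040)² = 72.2718158866²
eq2: (x + 17.190)² + (y + 48.958)² = 73.0582563459²
eq3: (x − 0.446)² + (y − 47.805)² = 28.6439860291²
eq3−eq2, eq3−eq1 (x²,y² cancel):
  -35.272·x − 193.526·y = -4110.165962
  -41.376·x − 191.690·y = -3970.674213
det = -35.272·-191.690 − -193.526·-41.376 = -1246.042096
x = (-4110.165962·-191.690 − -193.526·-3970.674213) / -1246.042096 = -15.608634
y = (-35.272·-3970.674213 − -4110.165962·-41.376) / -1246.042096 = 24.083140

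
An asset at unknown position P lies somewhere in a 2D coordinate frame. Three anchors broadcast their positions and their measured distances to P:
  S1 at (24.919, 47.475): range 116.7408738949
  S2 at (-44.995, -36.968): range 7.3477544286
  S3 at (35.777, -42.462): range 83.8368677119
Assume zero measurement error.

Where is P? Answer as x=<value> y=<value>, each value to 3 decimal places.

x=-48.051 y=-43.650

eq1: (x − 24.919)² + (y − 47.475)² = 116.7408738949²
eq2: (x + 44.995)² + (y + 36.968)² = 7.3477544286²
eq3: (x − 35.777)² + (y + 42.462)² = 83.8368677119²
eq2−eq1, eq2−eq3 (x²,y² cancel):
  139.828·x + 168.886·y = -14090.793006
  161.544·x − 10.988·y = -7282.798769
det = 139.828·-10.988 − 168.886·161.544 = -28818.950048
x = (-14090.793006·-10.988 − 168.886·-7282.798769) / -28818.950048 = -48.051452
y = (139.828·-7282.798769 − -14090.793006·161.544) / -28818.950048 = -43.649886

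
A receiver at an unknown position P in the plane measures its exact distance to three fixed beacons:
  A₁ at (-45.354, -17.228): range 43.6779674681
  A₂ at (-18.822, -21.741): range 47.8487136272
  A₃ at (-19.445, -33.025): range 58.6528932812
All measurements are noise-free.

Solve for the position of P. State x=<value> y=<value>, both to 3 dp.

x=-31.833 y=24.305

eq1: (x + 45.354)² + (y + 17.228)² = 43.6779674681²
eq2: (x + 18.822)² + (y + 21.741)² = 47.8487136272²
eq3: (x + 19.445)² + (y + 33.025)² = 58.6528932812²
eq1−eq3, eq1−eq2 (x²,y² cancel):
  51.818·x − 31.594·y = -2417.427698
  53.064·x − 9.026·y = -1908.585089
det = 51.818·-9.026 − -31.594·53.064 = 1208.794748
x = (-2417.427698·-9.026 − -31.594·-1908.585089) / 1208.794748 = -31.833473
y = (51.818·-1908.585089 − -2417.427698·53.064) / 1208.794748 = 24.304640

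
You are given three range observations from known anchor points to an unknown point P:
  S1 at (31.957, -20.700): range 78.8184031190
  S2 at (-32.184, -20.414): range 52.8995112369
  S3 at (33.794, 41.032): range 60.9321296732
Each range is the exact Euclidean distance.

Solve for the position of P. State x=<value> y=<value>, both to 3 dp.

x=-26.491 y=32.178

eq1: (x − 31.957)² + (y + 20.700)² = 78.8184031190²
eq2: (x + 32.184)² + (y + 20.414)² = 52.8995112369²
eq3: (x − 33.794)² + (y − 41.032)² = 60.9321296732²
eq3−eq2, eq3−eq1 (x²,y² cancel):
  -131.956·x − 122.892·y = -458.752071
  -3.674·x − 123.464·y = -3875.535855
det = -131.956·-123.464 − -122.892·-3.674 = 15840.310376
x = (-458.752071·-123.464 − -122.892·-3875.535855) / 15840.310376 = -26.491462
y = (-131.956·-3875.535855 − -458.752071·-3.674) / 15840.310376 = 32.178331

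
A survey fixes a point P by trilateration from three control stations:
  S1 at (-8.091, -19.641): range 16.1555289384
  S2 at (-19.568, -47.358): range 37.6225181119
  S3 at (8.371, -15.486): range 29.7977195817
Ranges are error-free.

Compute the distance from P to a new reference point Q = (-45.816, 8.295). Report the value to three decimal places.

eq1: (x + 8.091)² + (y + 19.641)² = 16.1555289384²
eq2: (x + 19.568)² + (y + 47.358)² = 37.6225181119²
eq3: (x − 8.371)² + (y + 15.486)² = 29.7977195817²
eq3−eq1, eq3−eq2 (x²,y² cancel):
  -32.924·x − 8.310·y = 768.246302
  -55.878·x − 63.744·y = 1788.247174
det = -32.924·-63.744 − -8.310·-55.878 = 1634.361276
x = (768.246302·-63.744 − -8.310·1788.247174) / 1634.361276 = -20.871002
y = (-32.924·1788.247174 − 768.246302·-55.878) / 1634.361276 = -9.758052
|P − Q| = √((-20.871002 − -45.816)² + (-9.758052 − 8.295)²) = 30.792298

30.792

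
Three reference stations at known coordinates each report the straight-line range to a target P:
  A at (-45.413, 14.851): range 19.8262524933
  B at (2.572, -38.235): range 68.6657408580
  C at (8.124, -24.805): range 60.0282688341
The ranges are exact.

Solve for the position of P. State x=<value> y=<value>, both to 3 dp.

x=-27.557 y=23.468

eq1: (x + 45.413)² + (y − 14.851)² = 19.8262524933²
eq2: (x − 2.572)² + (y + 38.235)² = 68.6657408580²
eq3: (x − 8.124)² + (y + 24.805)² = 60.0282688341²
eq3−eq2, eq3−eq1 (x²,y² cancel):
  -11.104·x − 26.860·y = -324.347900
  -107.074·x + 79.312·y = 4811.918140
det = -11.104·79.312 − -26.860·-107.074 = -3756.688088
x = (-324.347900·79.312 − -26.860·4811.918140) / -3756.688088 = -27.557103
y = (-11.104·4811.918140 − -324.347900·-107.074) / -3756.688088 = 23.467683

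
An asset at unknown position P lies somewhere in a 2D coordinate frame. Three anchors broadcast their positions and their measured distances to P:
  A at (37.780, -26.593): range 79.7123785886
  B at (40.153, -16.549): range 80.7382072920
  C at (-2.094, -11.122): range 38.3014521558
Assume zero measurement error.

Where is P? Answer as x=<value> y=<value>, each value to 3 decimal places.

eq1: (x − 37.780)² + (y + 26.593)² = 79.7123785886²
eq2: (x − 40.153)² + (y + 16.549)² = 80.7382072920²
eq3: (x + 2.094)² + (y + 11.122)² = 38.3014521558²
eq1−eq2, eq1−eq3 (x²,y² cancel):
  4.746·x + 20.088·y = -412.978055
  -79.748·x + 30.942·y = 2880.629734
det = 4.746·30.942 − 20.088·-79.748 = 1748.828556
x = (-412.978055·30.942 − 20.088·2880.629734) / 1748.828556 = -40.395302
y = (4.746·2880.629734 − -412.978055·-79.748) / 1748.828556 = -11.014633

x=-40.395 y=-11.015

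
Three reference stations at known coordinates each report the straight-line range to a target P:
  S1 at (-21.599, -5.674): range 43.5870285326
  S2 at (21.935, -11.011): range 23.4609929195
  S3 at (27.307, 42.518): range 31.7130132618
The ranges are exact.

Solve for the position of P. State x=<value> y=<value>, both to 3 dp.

eq1: (x + 21.599)² + (y + 5.674)² = 43.5870285326²
eq2: (x − 21.935)² + (y + 11.011)² = 23.4609929195²
eq3: (x − 27.307)² + (y − 42.518)² = 31.7130132618²
eq3−eq2, eq3−eq1 (x²,y² cancel):
  -10.744·x − 107.058·y = -1495.769206
  -97.812·x − 96.384·y = -2948.855342
det = -10.744·-96.384 − -107.058·-97.812 = -9436.007400
x = (-1495.769206·-96.384 − -107.058·-2948.855342) / -9436.007400 = 18.178275
y = (-10.744·-2948.855342 − -1495.769206·-97.812) / -9436.007400 = 12.147264

x=18.178 y=12.147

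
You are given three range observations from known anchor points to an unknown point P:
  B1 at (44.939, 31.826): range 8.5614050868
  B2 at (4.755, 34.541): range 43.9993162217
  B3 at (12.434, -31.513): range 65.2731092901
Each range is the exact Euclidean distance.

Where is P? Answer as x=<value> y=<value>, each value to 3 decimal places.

x=47.377 y=23.619

eq1: (x − 44.939)² + (y − 31.826)² = 8.5614050868²
eq2: (x − 4.755)² + (y − 34.541)² = 43.9993162217²
eq3: (x − 12.434)² + (y + 31.513)² = 65.2731092901²
eq1−eq2, eq1−eq3 (x²,y² cancel):
  -80.368·x + 5.430·y = -3679.359462
  -65.010·x − 126.678·y = -6072.015611
det = -80.368·-126.678 − 5.430·-65.010 = 10533.861804
x = (-3679.359462·-126.678 − 5.430·-6072.015611) / 10533.861804 = 47.377206
y = (-80.368·-6072.015611 − -3679.359462·-65.010) / 10533.861804 = 23.619124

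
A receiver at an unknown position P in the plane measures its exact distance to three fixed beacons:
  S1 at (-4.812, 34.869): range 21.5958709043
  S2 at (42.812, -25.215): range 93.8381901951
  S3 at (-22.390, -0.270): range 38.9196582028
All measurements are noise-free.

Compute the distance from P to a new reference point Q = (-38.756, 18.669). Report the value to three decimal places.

23.499

eq1: (x + 4.812)² + (y − 34.869)² = 21.5958709043²
eq2: (x − 42.812)² + (y + 25.215)² = 93.8381901951²
eq3: (x + 22.390)² + (y + 0.270)² = 38.9196582028²
eq3−eq1, eq3−eq2 (x²,y² cancel):
  35.156·x + 70.278·y = 1785.975660
  130.404·x − 49.890·y = -5323.587575
det = 35.156·-49.890 − 70.278·130.404 = -10918.465152
x = (1785.975660·-49.890 − 70.278·-5323.587575) / -10918.465152 = -26.105204
y = (35.156·-5323.587575 − 1785.975660·130.404) / -10918.465152 = 38.471929
|P − Q| = √((-26.105204 − -38.756)² + (38.471929 − 18.669)²) = 23.498907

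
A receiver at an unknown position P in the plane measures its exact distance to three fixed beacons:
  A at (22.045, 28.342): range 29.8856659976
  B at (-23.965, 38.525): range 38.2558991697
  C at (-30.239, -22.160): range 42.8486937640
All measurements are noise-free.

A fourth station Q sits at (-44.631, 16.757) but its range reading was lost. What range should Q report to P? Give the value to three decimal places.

eq1: (x − 22.045)² + (y − 28.342)² = 29.8856659976²
eq2: (x + 23.965)² + (y − 38.525)² = 38.2558991697²
eq3: (x + 30.239)² + (y + 22.160)² = 42.8486937640²
eq1−eq3, eq1−eq2 (x²,y² cancel):
  -104.568·x − 101.004·y = -826.645793
  -92.020·x + 20.366·y = 198.885072
det = -104.568·20.366 − -101.004·-92.020 = -11424.019968
x = (-826.645793·20.366 − -101.004·198.885072) / -11424.019968 = -0.284726
y = (-104.568·198.885072 − -826.645793·-92.020) / -11424.019968 = 8.479061
|P − Q| = √((-0.284726 − -44.631)² + (8.479061 − 16.757)²) = 45.112263

45.112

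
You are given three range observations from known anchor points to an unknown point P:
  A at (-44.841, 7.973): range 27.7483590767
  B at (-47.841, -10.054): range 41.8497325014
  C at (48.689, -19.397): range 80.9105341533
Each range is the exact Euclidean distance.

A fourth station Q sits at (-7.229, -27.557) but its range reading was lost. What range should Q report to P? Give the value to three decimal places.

51.342

eq1: (x + 44.841)² + (y − 7.973)² = 27.7483590767²
eq2: (x + 47.841)² + (y + 10.054)² = 41.8497325014²
eq3: (x − 48.689)² + (y + 19.397)² = 80.9105341533²
eq3−eq1, eq3−eq2 (x²,y² cancel):
  -187.060·x + 54.740·y = 5103.964786
  -193.060·x + 18.686·y = 4438.096294
det = -187.060·18.686 − 54.740·-193.060 = 7072.701240
x = (5103.964786·18.686 − 54.740·4438.096294) / 7072.701240 = -20.864547
y = (-187.060·4438.096294 − 5103.964786·-193.060) / 7072.701240 = 21.940860
|P − Q| = √((-20.864547 − -7.229)² + (21.940860 − -27.557)²) = 51.341662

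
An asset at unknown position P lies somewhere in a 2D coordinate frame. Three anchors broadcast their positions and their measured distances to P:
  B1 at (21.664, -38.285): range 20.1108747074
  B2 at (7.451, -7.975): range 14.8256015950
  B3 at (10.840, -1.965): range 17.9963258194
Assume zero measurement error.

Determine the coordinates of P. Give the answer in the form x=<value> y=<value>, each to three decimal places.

x=17.854 y=-18.538

eq1: (x − 21.664)² + (y + 38.285)² = 20.1108747074²
eq2: (x − 7.451)² + (y + 7.975)² = 14.8256015950²
eq3: (x − 10.840)² + (y + 1.965)² = 17.9963258194²
eq1−eq2, eq1−eq3 (x²,y² cancel):
  -28.426·x + 60.620·y = -1631.303276
  -21.648·x + 72.640·y = -1733.123758
det = -28.426·72.640 − 60.620·-21.648 = -752.562880
x = (-1631.303276·72.640 − 60.620·-1733.123758) / -752.562880 = 17.853535
y = (-28.426·-1733.123758 − -1631.303276·-21.648) / -752.562880 = -18.538415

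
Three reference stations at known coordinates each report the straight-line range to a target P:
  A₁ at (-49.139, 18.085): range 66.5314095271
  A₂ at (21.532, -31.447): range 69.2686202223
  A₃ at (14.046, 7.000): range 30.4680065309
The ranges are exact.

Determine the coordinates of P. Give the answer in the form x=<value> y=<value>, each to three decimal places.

eq1: (x + 49.139)² + (y − 18.085)² = 66.5314095271²
eq2: (x − 21.532)² + (y + 31.447)² = 69.2686202223²
eq3: (x − 14.046)² + (y − 7.000)² = 30.4680065309²
eq2−eq1, eq2−eq3 (x²,y² cancel):
  -141.342·x + 99.064·y = 1660.881007
  -14.972·x + 76.894·y = 2663.591609
det = -141.342·76.894 − 99.064·-14.972 = -9385.165540
x = (1660.881007·76.894 − 99.064·2663.591609) / -9385.165540 = 14.507390
y = (-141.342·2663.591609 − 1660.881007·-14.972) / -9385.165540 = 37.464513

x=14.507 y=37.465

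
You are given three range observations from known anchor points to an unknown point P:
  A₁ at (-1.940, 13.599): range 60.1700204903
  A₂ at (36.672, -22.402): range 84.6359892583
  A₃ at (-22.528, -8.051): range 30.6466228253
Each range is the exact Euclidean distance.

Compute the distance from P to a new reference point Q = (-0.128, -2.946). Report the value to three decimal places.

eq1: (x + 1.940)² + (y − 13.599)² = 60.1700204903²
eq2: (x − 36.672)² + (y + 22.402)² = 84.6359892583²
eq3: (x + 22.528)² + (y + 8.051)² = 30.6466228253²
eq1−eq3, eq1−eq2 (x²,y² cancel):
  -41.176·x − 43.300·y = 3064.848859
  77.224·x − 72.002·y = -1884.830525
det = -41.176·-72.002 − -43.300·77.224 = 6308.553552
x = (3064.848859·-72.002 − -43.300·-1884.830525) / 6308.553552 = -47.917230
y = (-41.176·-1884.830525 − 3064.848859·77.224) / 6308.553552 = -25.214989
|P − Q| = √((-47.917230 − -0.128)² + (-25.214989 − -2.946)²) = 52.723034

52.723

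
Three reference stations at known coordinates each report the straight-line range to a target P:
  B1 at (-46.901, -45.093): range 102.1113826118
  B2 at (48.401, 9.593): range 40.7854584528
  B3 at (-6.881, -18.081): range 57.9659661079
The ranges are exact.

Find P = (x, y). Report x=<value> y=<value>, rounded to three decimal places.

eq1: (x + 46.901)² + (y + 45.093)² = 102.1113826118²
eq2: (x − 48.401)² + (y − 9.593)² = 40.7854584528²
eq3: (x + 6.881)² + (y + 18.081)² = 57.9659661079²
eq2−eq1, eq2−eq3 (x²,y² cancel):
  -190.604·x − 109.372·y = -6964.880838
  -110.564·x − 55.348·y = -3757.011334
det = -190.604·-55.348 − -109.372·-110.564 = -1543.055616
x = (-6964.880838·-55.348 − -109.372·-3757.011334) / -1543.055616 = 16.473560
y = (-190.604·-3757.011334 − -6964.880838·-110.564) / -1543.055616 = 34.971971

x=16.474 y=34.972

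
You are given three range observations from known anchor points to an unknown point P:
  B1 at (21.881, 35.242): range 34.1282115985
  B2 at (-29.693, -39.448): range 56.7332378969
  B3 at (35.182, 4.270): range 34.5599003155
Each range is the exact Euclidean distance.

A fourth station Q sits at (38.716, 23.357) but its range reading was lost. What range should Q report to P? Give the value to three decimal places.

eq1: (x − 21.881)² + (y − 35.242)² = 34.1282115985²
eq2: (x + 29.693)² + (y + 39.448)² = 56.7332378969²
eq3: (x − 35.182)² + (y − 4.270)² = 34.5599003155²
eq1−eq3, eq1−eq2 (x²,y² cancel):
  26.602·x − 61.944·y = -494.422584
  -103.148·x − 149.380·y = -1336.883227
det = 26.602·-149.380 − -61.944·-103.148 = -10363.206472
x = (-494.422584·-149.380 − -61.944·-1336.883227) / -10363.206472 = 0.864120
y = (26.602·-1336.883227 − -494.422584·-103.148) / -10363.206472 = 8.352865
|P − Q| = √((0.864120 − 38.716)² + (8.352865 − 23.357)²) = 40.717182

40.717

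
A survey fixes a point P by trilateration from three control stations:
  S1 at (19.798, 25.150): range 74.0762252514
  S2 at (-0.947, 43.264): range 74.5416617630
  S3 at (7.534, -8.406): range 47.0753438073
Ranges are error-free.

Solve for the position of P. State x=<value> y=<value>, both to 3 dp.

x=-37.650 y=-21.615

eq1: (x − 19.798)² + (y − 25.150)² = 74.0762252514²
eq2: (x + 0.947)² + (y − 43.264)² = 74.5416617630²
eq3: (x − 7.534)² + (y + 8.406)² = 47.0753438073²
eq3−eq1, eq3−eq2 (x²,y² cancel):
  24.528·x + 67.112·y = -2374.137841
  -16.962·x + 103.340·y = -1595.122831
det = 24.528·103.340 − 67.112·-16.962 = 3673.077264
x = (-2374.137841·103.340 − 67.112·-1595.122831) / 3673.077264 = -37.650044
y = (24.528·-1595.122831 − -2374.137841·-16.962) / 3673.077264 = -21.615472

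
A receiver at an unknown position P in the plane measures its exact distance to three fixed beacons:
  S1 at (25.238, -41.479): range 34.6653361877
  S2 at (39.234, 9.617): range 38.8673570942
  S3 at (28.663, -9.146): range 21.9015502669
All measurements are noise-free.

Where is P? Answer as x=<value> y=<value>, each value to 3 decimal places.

eq1: (x − 25.238)² + (y + 41.479)² = 34.6653361877²
eq2: (x − 39.234)² + (y − 9.617)² = 38.8673570942²
eq3: (x − 28.663)² + (y + 9.146)² = 21.9015502669²
eq2−eq1, eq2−eq3 (x²,y² cancel):
  -27.992·x − 102.192·y = 1034.656554
  -21.142·x − 37.526·y = 304.416983
det = -27.992·-37.526 − -102.192·-21.142 = -1110.115472
x = (1034.656554·-37.526 − -102.192·304.416983) / -1110.115472 = 6.952017
y = (-27.992·304.416983 − 1034.656554·-21.142) / -1110.115472 = -12.028901

x=6.952 y=-12.029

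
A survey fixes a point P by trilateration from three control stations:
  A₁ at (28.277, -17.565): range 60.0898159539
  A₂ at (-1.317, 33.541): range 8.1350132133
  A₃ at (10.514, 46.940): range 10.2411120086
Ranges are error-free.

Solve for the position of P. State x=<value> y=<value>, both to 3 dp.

x=5.469 y=38.028

eq1: (x − 28.277)² + (y + 17.565)² = 60.0898159539²
eq2: (x + 1.317)² + (y − 33.541)² = 8.1350132133²
eq3: (x − 10.514)² + (y − 46.940)² = 10.2411120086²
eq2−eq3, eq2−eq1 (x²,y² cancel):
  23.662·x + 26.798·y = 1148.472691
  59.188·x − 102.212·y = -3563.222757
det = 23.662·-102.212 − 26.798·59.188 = -4004.660368
x = (1148.472691·-102.212 − 26.798·-3563.222757) / -4004.660368 = 5.468740
y = (23.662·-3563.222757 − 1148.472691·59.188) / -4004.660368 = 38.027889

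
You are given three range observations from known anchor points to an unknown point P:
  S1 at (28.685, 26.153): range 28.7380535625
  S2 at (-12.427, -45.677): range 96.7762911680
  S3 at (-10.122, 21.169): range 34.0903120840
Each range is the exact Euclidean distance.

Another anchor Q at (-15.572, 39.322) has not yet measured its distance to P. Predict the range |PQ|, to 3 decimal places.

eq1: (x − 28.685)² + (y − 26.153)² = 28.7380535625²
eq2: (x + 12.427)² + (y + 45.677)² = 96.7762911680²
eq3: (x + 10.122)² + (y − 21.169)² = 34.0903120840²
eq1−eq2, eq1−eq3 (x²,y² cancel):
  -82.224·x − 143.660·y = -7805.764786
  -77.614·x − 9.968·y = -1292.500844
det = -82.224·-9.968 − -143.660·-77.614 = -10330.418408
x = (-7805.764786·-9.968 − -143.660·-1292.500844) / -10330.418408 = 10.442250
y = (-82.224·-1292.500844 − -7805.764786·-77.614) / -10330.418408 = 48.358355
|P − Q| = √((10.442250 − -15.572)² + (48.358355 − 39.322)²) = 27.539007

27.539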